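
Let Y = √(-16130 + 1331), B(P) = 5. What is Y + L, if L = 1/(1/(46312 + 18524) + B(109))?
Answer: 64836/324181 + I*√14799 ≈ 0.2 + 121.65*I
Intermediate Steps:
Y = I*√14799 (Y = √(-14799) = I*√14799 ≈ 121.65*I)
L = 64836/324181 (L = 1/(1/(46312 + 18524) + 5) = 1/(1/64836 + 5) = 1/(324181/64836) = 64836/324181 ≈ 0.20000)
Y + L = I*√14799 + 64836/324181 = 64836/324181 + I*√14799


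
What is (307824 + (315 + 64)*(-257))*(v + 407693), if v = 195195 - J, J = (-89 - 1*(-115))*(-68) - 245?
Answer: 127283873321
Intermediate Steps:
J = -2013 (J = (-89 + 115)*(-68) - 245 = 26*(-68) - 245 = -1768 - 245 = -2013)
v = 197208 (v = 195195 - 1*(-2013) = 195195 + 2013 = 197208)
(307824 + (315 + 64)*(-257))*(v + 407693) = (307824 + (315 + 64)*(-257))*(197208 + 407693) = (307824 + 379*(-257))*604901 = (307824 - 97403)*604901 = 210421*604901 = 127283873321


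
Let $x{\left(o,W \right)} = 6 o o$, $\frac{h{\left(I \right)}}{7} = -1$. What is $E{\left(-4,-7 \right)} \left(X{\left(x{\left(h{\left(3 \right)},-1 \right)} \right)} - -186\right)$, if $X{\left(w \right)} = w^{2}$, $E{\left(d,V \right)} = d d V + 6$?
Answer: $-9181932$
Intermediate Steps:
$h{\left(I \right)} = -7$ ($h{\left(I \right)} = 7 \left(-1\right) = -7$)
$x{\left(o,W \right)} = 6 o^{2}$
$E{\left(d,V \right)} = 6 + V d^{2}$ ($E{\left(d,V \right)} = d^{2} V + 6 = V d^{2} + 6 = 6 + V d^{2}$)
$E{\left(-4,-7 \right)} \left(X{\left(x{\left(h{\left(3 \right)},-1 \right)} \right)} - -186\right) = \left(6 - 7 \left(-4\right)^{2}\right) \left(\left(6 \left(-7\right)^{2}\right)^{2} - -186\right) = \left(6 - 112\right) \left(\left(6 \cdot 49\right)^{2} + 186\right) = \left(6 - 112\right) \left(294^{2} + 186\right) = - 106 \left(86436 + 186\right) = \left(-106\right) 86622 = -9181932$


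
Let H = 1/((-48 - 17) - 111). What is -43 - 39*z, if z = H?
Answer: -7529/176 ≈ -42.778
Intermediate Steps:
H = -1/176 (H = 1/(-65 - 111) = 1/(-176) = -1/176 ≈ -0.0056818)
z = -1/176 ≈ -0.0056818
-43 - 39*z = -43 - 39*(-1/176) = -43 + 39/176 = -7529/176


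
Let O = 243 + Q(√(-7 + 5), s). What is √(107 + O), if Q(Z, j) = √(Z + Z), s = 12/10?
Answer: √(350 + 2^(¾)*√I) ≈ 18.74 + 0.03173*I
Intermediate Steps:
s = 6/5 (s = 12*(⅒) = 6/5 ≈ 1.2000)
Q(Z, j) = √2*√Z (Q(Z, j) = √(2*Z) = √2*√Z)
O = 243 + 2^(¾)*√I (O = 243 + √2*√(√(-7 + 5)) = 243 + √2*√(√(-2)) = 243 + √2*√(I*√2) = 243 + √2*(2^(¼)*√I) = 243 + 2^(¾)*√I ≈ 244.19 + 1.1892*I)
√(107 + O) = √(107 + (243 + 2^(¾)*√I)) = √(350 + 2^(¾)*√I)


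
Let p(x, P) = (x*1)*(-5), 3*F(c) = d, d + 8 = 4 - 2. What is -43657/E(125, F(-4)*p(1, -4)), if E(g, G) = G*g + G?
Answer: -43657/1260 ≈ -34.648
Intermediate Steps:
d = -6 (d = -8 + (4 - 2) = -8 + 2 = -6)
F(c) = -2 (F(c) = (⅓)*(-6) = -2)
p(x, P) = -5*x (p(x, P) = x*(-5) = -5*x)
E(g, G) = G + G*g
-43657/E(125, F(-4)*p(1, -4)) = -43657*1/(10*(1 + 125)) = -43657/(-2*(-5)*126) = -43657/(10*126) = -43657/1260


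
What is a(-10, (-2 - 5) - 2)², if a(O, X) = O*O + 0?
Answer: 10000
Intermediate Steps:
a(O, X) = O² (a(O, X) = O² + 0 = O²)
a(-10, (-2 - 5) - 2)² = ((-10)²)² = 100² = 10000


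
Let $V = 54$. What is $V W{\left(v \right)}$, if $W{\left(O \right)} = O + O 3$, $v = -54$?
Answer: $-11664$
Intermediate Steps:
$W{\left(O \right)} = 4 O$ ($W{\left(O \right)} = O + 3 O = 4 O$)
$V W{\left(v \right)} = 54 \cdot 4 \left(-54\right) = 54 \left(-216\right) = -11664$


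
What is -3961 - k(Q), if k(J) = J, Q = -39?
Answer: -3922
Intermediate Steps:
-3961 - k(Q) = -3961 - 1*(-39) = -3961 + 39 = -3922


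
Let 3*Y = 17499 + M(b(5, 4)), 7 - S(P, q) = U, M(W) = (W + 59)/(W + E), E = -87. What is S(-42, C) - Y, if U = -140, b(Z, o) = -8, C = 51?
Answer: -540153/95 ≈ -5685.8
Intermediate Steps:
M(W) = (59 + W)/(-87 + W) (M(W) = (W + 59)/(W - 87) = (59 + W)/(-87 + W))
S(P, q) = 147 (S(P, q) = 7 - 1*(-140) = 7 + 140 = 147)
Y = 554118/95 (Y = (17499 + (59 - 8)/(-87 - 8))/3 = (17499 + 51/(-95))/3 = (17499 - 1/95*51)/3 = (17499 - 51/95)/3 = (1/3)*(1662354/95) = 554118/95 ≈ 5832.8)
S(-42, C) - Y = 147 - 1*554118/95 = 147 - 554118/95 = -540153/95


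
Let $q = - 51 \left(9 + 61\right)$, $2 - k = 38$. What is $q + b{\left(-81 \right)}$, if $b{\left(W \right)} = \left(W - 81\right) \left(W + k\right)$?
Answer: $15384$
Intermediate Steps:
$k = -36$ ($k = 2 - 38 = -36$)
$b{\left(W \right)} = \left(-81 + W\right) \left(-36 + W\right)$ ($b{\left(W \right)} = \left(W - 81\right) \left(W - 36\right) = \left(-81 + W\right) \left(-36 + W\right)$)
$q = -3570$ ($q = \left(-51\right) 70 = -3570$)
$q + b{\left(-81 \right)} = -3570 + \left(2916 + \left(-81\right)^{2} - -9477\right) = -3570 + \left(2916 + 6561 + 9477\right) = -3570 + 18954 = 15384$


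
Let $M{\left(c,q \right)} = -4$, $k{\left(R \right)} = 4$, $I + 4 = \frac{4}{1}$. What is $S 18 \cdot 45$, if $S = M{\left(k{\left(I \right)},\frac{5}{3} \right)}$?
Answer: $-3240$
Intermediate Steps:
$I = 0$ ($I = -4 + \frac{4}{1} = -4 + 4 \cdot 1 = -4 + 4 = 0$)
$S = -4$
$S 18 \cdot 45 = \left(-4\right) 18 \cdot 45 = \left(-72\right) 45 = -3240$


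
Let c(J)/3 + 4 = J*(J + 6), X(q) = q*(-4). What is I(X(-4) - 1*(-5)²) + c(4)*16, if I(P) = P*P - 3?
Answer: 1806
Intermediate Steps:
X(q) = -4*q
c(J) = -12 + 3*J*(6 + J) (c(J) = -12 + 3*(J*(J + 6)) = -12 + 3*(J*(6 + J)) = -12 + 3*J*(6 + J))
I(P) = -3 + P² (I(P) = P² - 3 = -3 + P²)
I(X(-4) - 1*(-5)²) + c(4)*16 = (-3 + (-4*(-4) - 1*(-5)²)²) + (-12 + 3*4² + 18*4)*16 = (-3 + (16 - 1*25)²) + (-12 + 3*16 + 72)*16 = (-3 + (16 - 25)²) + (-12 + 48 + 72)*16 = (-3 + (-9)²) + 108*16 = (-3 + 81) + 1728 = 78 + 1728 = 1806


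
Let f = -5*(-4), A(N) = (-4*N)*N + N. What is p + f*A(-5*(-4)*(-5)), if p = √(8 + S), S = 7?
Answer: -802000 + √15 ≈ -8.0200e+5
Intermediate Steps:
A(N) = N - 4*N² (A(N) = -4*N² + N = N - 4*N²)
f = 20
p = √15 (p = √(8 + 7) = √15 ≈ 3.8730)
p + f*A(-5*(-4)*(-5)) = √15 + 20*((-5*(-4)*(-5))*(1 - 4*(-5*(-4))*(-5))) = √15 + 20*((20*(-5))*(1 - 80*(-5))) = √15 + 20*(-100*(1 - 4*(-100))) = √15 + 20*(-100*(1 + 400)) = √15 + 20*(-100*401) = √15 + 20*(-40100) = √15 - 802000 = -802000 + √15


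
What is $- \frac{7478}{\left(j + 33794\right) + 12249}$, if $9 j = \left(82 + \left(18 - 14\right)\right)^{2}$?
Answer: $- \frac{67302}{421783} \approx -0.15957$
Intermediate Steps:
$j = \frac{7396}{9}$ ($j = \frac{\left(82 + \left(18 - 14\right)\right)^{2}}{9} = \frac{\left(82 + 4\right)^{2}}{9} = \frac{86^{2}}{9} = \frac{1}{9} \cdot 7396 = \frac{7396}{9} \approx 821.78$)
$- \frac{7478}{\left(j + 33794\right) + 12249} = - \frac{7478}{\left(\frac{7396}{9} + 33794\right) + 12249} = - \frac{7478}{\frac{311542}{9} + 12249} = - \frac{7478}{\frac{421783}{9}} = \left(-7478\right) \frac{9}{421783} = - \frac{67302}{421783}$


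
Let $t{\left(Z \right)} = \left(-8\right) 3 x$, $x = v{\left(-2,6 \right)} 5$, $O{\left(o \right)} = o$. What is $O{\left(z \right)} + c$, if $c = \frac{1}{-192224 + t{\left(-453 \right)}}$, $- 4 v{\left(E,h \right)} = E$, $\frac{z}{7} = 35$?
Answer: $\frac{47109579}{192284} \approx 245.0$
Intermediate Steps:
$z = 245$ ($z = 7 \cdot 35 = 245$)
$v{\left(E,h \right)} = - \frac{E}{4}$
$x = \frac{5}{2}$ ($x = \left(- \frac{1}{4}\right) \left(-2\right) 5 = \frac{1}{2} \cdot 5 = \frac{5}{2} \approx 2.5$)
$t{\left(Z \right)} = -60$ ($t{\left(Z \right)} = \left(-8\right) 3 \cdot \frac{5}{2} = \left(-24\right) \frac{5}{2} = -60$)
$c = - \frac{1}{192284}$ ($c = \frac{1}{-192224 - 60} = \frac{1}{-192284} = - \frac{1}{192284} \approx -5.2006 \cdot 10^{-6}$)
$O{\left(z \right)} + c = 245 - \frac{1}{192284} = \frac{47109579}{192284}$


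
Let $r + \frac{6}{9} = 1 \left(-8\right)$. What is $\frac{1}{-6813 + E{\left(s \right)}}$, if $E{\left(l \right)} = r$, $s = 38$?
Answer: $- \frac{3}{20465} \approx -0.00014659$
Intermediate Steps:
$r = - \frac{26}{3}$ ($r = - \frac{2}{3} + 1 \left(-8\right) = - \frac{2}{3} - 8 = - \frac{26}{3} \approx -8.6667$)
$E{\left(l \right)} = - \frac{26}{3}$
$\frac{1}{-6813 + E{\left(s \right)}} = \frac{1}{-6813 - \frac{26}{3}} = \frac{1}{- \frac{20465}{3}} = - \frac{3}{20465}$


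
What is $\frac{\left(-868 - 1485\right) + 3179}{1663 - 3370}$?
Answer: $- \frac{826}{1707} \approx -0.48389$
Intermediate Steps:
$\frac{\left(-868 - 1485\right) + 3179}{1663 - 3370} = \frac{\left(-868 - 1485\right) + 3179}{-1707} = \left(-2353 + 3179\right) \left(- \frac{1}{1707}\right) = 826 \left(- \frac{1}{1707}\right) = - \frac{826}{1707}$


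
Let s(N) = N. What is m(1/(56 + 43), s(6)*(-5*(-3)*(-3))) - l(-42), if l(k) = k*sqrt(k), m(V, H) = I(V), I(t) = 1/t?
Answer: 99 + 42*I*sqrt(42) ≈ 99.0 + 272.19*I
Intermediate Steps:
m(V, H) = 1/V
l(k) = k**(3/2)
m(1/(56 + 43), s(6)*(-5*(-3)*(-3))) - l(-42) = 1/(1/(56 + 43)) - (-42)**(3/2) = 1/(1/99) - (-42)*I*sqrt(42) = 1/(1/99) + 42*I*sqrt(42) = 99 + 42*I*sqrt(42)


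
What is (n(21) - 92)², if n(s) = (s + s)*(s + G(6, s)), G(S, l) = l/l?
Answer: 692224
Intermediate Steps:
G(S, l) = 1
n(s) = 2*s*(1 + s) (n(s) = (s + s)*(s + 1) = (2*s)*(1 + s) = 2*s*(1 + s))
(n(21) - 92)² = (2*21*(1 + 21) - 92)² = (2*21*22 - 92)² = (924 - 92)² = 832² = 692224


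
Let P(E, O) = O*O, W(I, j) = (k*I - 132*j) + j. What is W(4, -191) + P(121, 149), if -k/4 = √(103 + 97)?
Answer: 47222 - 160*√2 ≈ 46996.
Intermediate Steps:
k = -40*√2 (k = -4*√(103 + 97) = -40*√2 ≈ -56.569)
W(I, j) = -131*j - 40*I*√2 (W(I, j) = ((-40*√2)*I - 132*j) + j = (-40*I*√2 - 132*j) + j = (-132*j - 40*I*√2) + j = -131*j - 40*I*√2)
P(E, O) = O²
W(4, -191) + P(121, 149) = (-131*(-191) - 40*4*√2) + 149² = (25021 - 160*√2) + 22201 = 47222 - 160*√2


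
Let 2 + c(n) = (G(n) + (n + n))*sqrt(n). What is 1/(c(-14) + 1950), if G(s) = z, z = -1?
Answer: 974/1903239 + 29*I*sqrt(14)/3806478 ≈ 0.00051176 + 2.8506e-5*I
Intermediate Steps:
G(s) = -1
c(n) = -2 + sqrt(n)*(-1 + 2*n) (c(n) = -2 + (-1 + (n + n))*sqrt(n) = -2 + (-1 + 2*n)*sqrt(n) = -2 + sqrt(n)*(-1 + 2*n))
1/(c(-14) + 1950) = 1/((-2 - sqrt(-14) + 2*(-14)**(3/2)) + 1950) = 1/((-2 - I*sqrt(14) + 2*(-14*I*sqrt(14))) + 1950) = 1/((-2 - I*sqrt(14) - 28*I*sqrt(14)) + 1950) = 1/((-2 - 29*I*sqrt(14)) + 1950) = 1/(1948 - 29*I*sqrt(14))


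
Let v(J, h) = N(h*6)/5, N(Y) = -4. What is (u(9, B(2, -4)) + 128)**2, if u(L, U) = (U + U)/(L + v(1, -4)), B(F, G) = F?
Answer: 27751824/1681 ≈ 16509.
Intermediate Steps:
v(J, h) = -4/5
u(L, U) = 2*U/(-4/5 + L) (u(L, U) = (U + U)/(L - 4/5) = (2*U)/(-4/5 + L) = 2*U/(-4/5 + L))
(u(9, B(2, -4)) + 128)**2 = (10*2/(-4 + 5*9) + 128)**2 = (10*2/(-4 + 45) + 128)**2 = (10*2/41 + 128)**2 = (10*2*(1/41) + 128)**2 = (20/41 + 128)**2 = (5268/41)**2 = 27751824/1681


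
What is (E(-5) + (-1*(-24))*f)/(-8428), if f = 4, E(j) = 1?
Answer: -97/8428 ≈ -0.011509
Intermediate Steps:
(E(-5) + (-1*(-24))*f)/(-8428) = (1 - 1*(-24)*4)/(-8428) = (1 + 24*4)*(-1/8428) = (1 + 96)*(-1/8428) = 97*(-1/8428) = -97/8428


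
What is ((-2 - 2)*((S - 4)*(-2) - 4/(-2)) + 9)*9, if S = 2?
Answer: -135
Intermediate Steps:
((-2 - 2)*((S - 4)*(-2) - 4/(-2)) + 9)*9 = ((-2 - 2)*((2 - 4)*(-2) - 4/(-2)) + 9)*9 = (-4*(-2*(-2) - 4*(-½)) + 9)*9 = (-4*(4 + 2) + 9)*9 = (-4*6 + 9)*9 = (-24 + 9)*9 = -15*9 = -135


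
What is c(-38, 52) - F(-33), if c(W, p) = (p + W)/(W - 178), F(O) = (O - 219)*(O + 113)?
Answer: 2177273/108 ≈ 20160.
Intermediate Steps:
F(O) = (-219 + O)*(113 + O)
c(W, p) = (W + p)/(-178 + W)
c(-38, 52) - F(-33) = (-38 + 52)/(-178 - 38) - (-24747 + (-33)² - 106*(-33)) = 14/(-216) - (-24747 + 1089 + 3498) = -1/216*14 - 1*(-20160) = -7/108 + 20160 = 2177273/108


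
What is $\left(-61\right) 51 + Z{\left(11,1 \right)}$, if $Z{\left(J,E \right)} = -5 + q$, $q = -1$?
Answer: $-3117$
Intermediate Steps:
$Z{\left(J,E \right)} = -6$ ($Z{\left(J,E \right)} = -5 - 1 = -6$)
$\left(-61\right) 51 + Z{\left(11,1 \right)} = \left(-61\right) 51 - 6 = -3111 - 6 = -3117$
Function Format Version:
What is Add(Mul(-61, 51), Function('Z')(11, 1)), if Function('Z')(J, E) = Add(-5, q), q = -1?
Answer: -3117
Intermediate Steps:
Function('Z')(J, E) = -6 (Function('Z')(J, E) = Add(-5, -1) = -6)
Add(Mul(-61, 51), Function('Z')(11, 1)) = Add(Mul(-61, 51), -6) = Add(-3111, -6) = -3117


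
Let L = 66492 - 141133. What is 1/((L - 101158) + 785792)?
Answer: 1/609993 ≈ 1.6394e-6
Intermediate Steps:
L = -74641
1/((L - 101158) + 785792) = 1/((-74641 - 101158) + 785792) = 1/(-175799 + 785792) = 1/609993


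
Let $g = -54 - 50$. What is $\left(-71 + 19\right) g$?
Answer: $5408$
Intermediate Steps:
$g = -104$
$\left(-71 + 19\right) g = \left(-71 + 19\right) \left(-104\right) = \left(-52\right) \left(-104\right) = 5408$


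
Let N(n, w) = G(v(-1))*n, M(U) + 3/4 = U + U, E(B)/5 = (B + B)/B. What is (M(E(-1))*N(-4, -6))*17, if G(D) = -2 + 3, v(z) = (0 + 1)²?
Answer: -1309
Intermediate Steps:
E(B) = 10 (E(B) = 5*((B + B)/B) = 5*((2*B)/B) = 5*2 = 10)
v(z) = 1 (v(z) = 1² = 1)
M(U) = -¾ + 2*U (M(U) = -¾ + (U + U) = -¾ + 2*U)
G(D) = 1
N(n, w) = n (N(n, w) = 1*n = n)
(M(E(-1))*N(-4, -6))*17 = ((-¾ + 2*10)*(-4))*17 = ((-¾ + 20)*(-4))*17 = ((77/4)*(-4))*17 = -77*17 = -1309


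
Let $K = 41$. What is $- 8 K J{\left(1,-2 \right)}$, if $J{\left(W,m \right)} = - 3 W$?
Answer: $984$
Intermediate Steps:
$- 8 K J{\left(1,-2 \right)} = \left(-8\right) 41 \left(\left(-3\right) 1\right) = \left(-328\right) \left(-3\right) = 984$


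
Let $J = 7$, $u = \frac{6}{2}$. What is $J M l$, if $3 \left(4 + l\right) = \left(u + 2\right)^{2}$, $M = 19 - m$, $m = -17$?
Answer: $1092$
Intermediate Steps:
$u = 3$ ($u = 6 \cdot \frac{1}{2} = 3$)
$M = 36$ ($M = 19 - -17 = 19 + 17 = 36$)
$l = \frac{13}{3}$ ($l = -4 + \frac{\left(3 + 2\right)^{2}}{3} = -4 + \frac{5^{2}}{3} = -4 + \frac{1}{3} \cdot 25 = -4 + \frac{25}{3} = \frac{13}{3} \approx 4.3333$)
$J M l = 7 \cdot 36 \cdot \frac{13}{3} = 252 \cdot \frac{13}{3} = 1092$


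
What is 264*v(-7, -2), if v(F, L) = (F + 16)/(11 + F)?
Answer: 594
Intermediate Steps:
v(F, L) = (16 + F)/(11 + F)
264*v(-7, -2) = 264*((16 - 7)/(11 - 7)) = 264*(9/4) = 594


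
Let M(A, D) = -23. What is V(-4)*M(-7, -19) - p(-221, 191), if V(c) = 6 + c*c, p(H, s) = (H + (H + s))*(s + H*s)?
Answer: -10547526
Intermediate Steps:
p(H, s) = (s + 2*H)*(s + H*s)
V(c) = 6 + c²
V(-4)*M(-7, -19) - p(-221, 191) = (6 + (-4)²)*(-23) - 191*(191 + 2*(-221) + 2*(-221)² - 221*191) = (6 + 16)*(-23) - 191*(191 - 442 + 2*48841 - 42211) = 22*(-23) - 191*(191 - 442 + 97682 - 42211) = -506 - 191*55220 = -506 - 1*10547020 = -506 - 10547020 = -10547526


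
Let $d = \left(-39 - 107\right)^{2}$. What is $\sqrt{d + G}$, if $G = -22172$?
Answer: $2 i \sqrt{214} \approx 29.257 i$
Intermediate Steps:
$d = 21316$ ($d = \left(-146\right)^{2} = 21316$)
$\sqrt{d + G} = \sqrt{21316 - 22172} = \sqrt{-856} = 2 i \sqrt{214}$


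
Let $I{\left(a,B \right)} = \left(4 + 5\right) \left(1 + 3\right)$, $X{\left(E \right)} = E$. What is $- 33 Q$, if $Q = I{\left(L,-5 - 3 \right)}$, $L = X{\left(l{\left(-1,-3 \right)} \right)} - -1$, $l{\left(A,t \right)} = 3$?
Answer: $-1188$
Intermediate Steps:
$L = 4$ ($L = 3 - -1 = 3 + 1 = 4$)
$I{\left(a,B \right)} = 36$ ($I{\left(a,B \right)} = 9 \cdot 4 = 36$)
$Q = 36$
$- 33 Q = \left(-33\right) 36 = -1188$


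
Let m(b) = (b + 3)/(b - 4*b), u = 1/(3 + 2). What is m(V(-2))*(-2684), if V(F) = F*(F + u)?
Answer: 14762/9 ≈ 1640.2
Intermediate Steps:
u = ⅕ (u = 1/5 = ⅕ ≈ 0.20000)
V(F) = F*(⅕ + F) (V(F) = F*(F + ⅕) = F*(⅕ + F))
m(b) = -(3 + b)/(3*b) (m(b) = (3 + b)/((-3*b)) = (3 + b)*(-1/(3*b)) = -(3 + b)/(3*b))
m(V(-2))*(-2684) = ((-3 - (-2)*(⅕ - 2))/(3*((-2*(⅕ - 2)))))*(-2684) = ((-3 - (-2)*(-9)/5)/(3*((-2*(-9/5)))))*(-2684) = ((-3 - 1*18/5)/(3*(18/5)))*(-2684) = ((⅓)*(5/18)*(-3 - 18/5))*(-2684) = ((⅓)*(5/18)*(-33/5))*(-2684) = -11/18*(-2684) = 14762/9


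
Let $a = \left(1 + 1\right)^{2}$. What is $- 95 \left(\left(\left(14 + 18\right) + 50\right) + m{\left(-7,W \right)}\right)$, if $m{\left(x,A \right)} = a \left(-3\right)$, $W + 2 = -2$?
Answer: $-6650$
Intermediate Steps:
$W = -4$ ($W = -2 - 2 = -4$)
$a = 4$ ($a = 2^{2} = 4$)
$m{\left(x,A \right)} = -12$ ($m{\left(x,A \right)} = 4 \left(-3\right) = -12$)
$- 95 \left(\left(\left(14 + 18\right) + 50\right) + m{\left(-7,W \right)}\right) = - 95 \left(\left(\left(14 + 18\right) + 50\right) - 12\right) = - 95 \left(\left(32 + 50\right) - 12\right) = - 95 \left(82 - 12\right) = \left(-95\right) 70 = -6650$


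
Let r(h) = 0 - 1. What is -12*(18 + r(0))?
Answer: -204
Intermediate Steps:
r(h) = -1
-12*(18 + r(0)) = -12*(18 - 1) = -12*17 = -204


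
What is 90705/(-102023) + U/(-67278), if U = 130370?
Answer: -9701594750/3431951697 ≈ -2.8268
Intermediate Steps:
90705/(-102023) + U/(-67278) = 90705/(-102023) + 130370/(-67278) = 90705*(-1/102023) + 130370*(-1/67278) = -90705/102023 - 65185/33639 = -9701594750/3431951697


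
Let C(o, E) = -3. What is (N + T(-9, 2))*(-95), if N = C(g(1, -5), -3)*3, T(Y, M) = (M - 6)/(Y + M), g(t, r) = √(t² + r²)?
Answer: 5605/7 ≈ 800.71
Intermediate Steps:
g(t, r) = √(r² + t²)
T(Y, M) = (-6 + M)/(M + Y)
N = -9 (N = -3*3 = -9)
(N + T(-9, 2))*(-95) = (-9 + (-6 + 2)/(2 - 9))*(-95) = (-9 - 4/(-7))*(-95) = (-9 - ⅐*(-4))*(-95) = (-9 + 4/7)*(-95) = -59/7*(-95) = 5605/7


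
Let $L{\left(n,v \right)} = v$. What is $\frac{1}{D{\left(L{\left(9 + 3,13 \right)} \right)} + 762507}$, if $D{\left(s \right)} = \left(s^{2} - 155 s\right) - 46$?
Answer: $\frac{1}{760615} \approx 1.3147 \cdot 10^{-6}$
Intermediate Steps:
$D{\left(s \right)} = -46 + s^{2} - 155 s$
$\frac{1}{D{\left(L{\left(9 + 3,13 \right)} \right)} + 762507} = \frac{1}{\left(-46 + 13^{2} - 2015\right) + 762507} = \frac{1}{\left(-46 + 169 - 2015\right) + 762507} = \frac{1}{-1892 + 762507} = \frac{1}{760615}$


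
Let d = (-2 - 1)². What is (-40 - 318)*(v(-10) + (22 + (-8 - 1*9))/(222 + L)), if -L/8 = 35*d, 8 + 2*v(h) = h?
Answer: 3702973/1149 ≈ 3222.8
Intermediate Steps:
d = 9 (d = (-3)² = 9)
v(h) = -4 + h/2
L = -2520 (L = -280*9 = -8*315 = -2520)
(-40 - 318)*(v(-10) + (22 + (-8 - 1*9))/(222 + L)) = (-40 - 318)*((-4 + (½)*(-10)) + (22 + (-8 - 1*9))/(222 - 2520)) = -358*((-4 - 5) + (22 + (-8 - 9))/(-2298)) = -358*(-9 + (22 - 17)*(-1/2298)) = -358*(-9 + 5*(-1/2298)) = -358*(-9 - 5/2298) = -358*(-20687/2298) = 3702973/1149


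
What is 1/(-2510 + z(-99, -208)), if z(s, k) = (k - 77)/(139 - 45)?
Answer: -94/236225 ≈ -0.00039793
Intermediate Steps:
z(s, k) = -77/94 + k/94 (z(s, k) = (-77 + k)/94 = (-77 + k)*(1/94) = -77/94 + k/94)
1/(-2510 + z(-99, -208)) = 1/(-2510 + (-77/94 + (1/94)*(-208))) = 1/(-2510 + (-77/94 - 104/47)) = 1/(-2510 - 285/94) = 1/(-236225/94) = -94/236225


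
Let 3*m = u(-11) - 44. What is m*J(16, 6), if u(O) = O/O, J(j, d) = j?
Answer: -688/3 ≈ -229.33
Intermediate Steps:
u(O) = 1
m = -43/3 (m = (1 - 44)/3 = (⅓)*(-43) = -43/3 ≈ -14.333)
m*J(16, 6) = -43/3*16 = -688/3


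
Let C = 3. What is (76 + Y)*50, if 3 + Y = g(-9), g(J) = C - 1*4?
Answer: 3600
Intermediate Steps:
g(J) = -1 (g(J) = 3 - 1*4 = 3 - 4 = -1)
Y = -4 (Y = -3 - 1 = -4)
(76 + Y)*50 = (76 - 4)*50 = 72*50 = 3600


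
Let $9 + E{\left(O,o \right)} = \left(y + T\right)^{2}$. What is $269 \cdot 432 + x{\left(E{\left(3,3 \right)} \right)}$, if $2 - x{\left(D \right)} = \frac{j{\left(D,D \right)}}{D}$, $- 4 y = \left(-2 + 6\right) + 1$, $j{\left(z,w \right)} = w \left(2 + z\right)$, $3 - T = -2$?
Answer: $\frac{1859247}{16} \approx 1.162 \cdot 10^{5}$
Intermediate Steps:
$T = 5$ ($T = 3 - -2 = 3 + 2 = 5$)
$y = - \frac{5}{4}$ ($y = - \frac{\left(-2 + 6\right) + 1}{4} = - \frac{4 + 1}{4} = \left(- \frac{1}{4}\right) 5 = - \frac{5}{4} \approx -1.25$)
$E{\left(O,o \right)} = \frac{81}{16}$ ($E{\left(O,o \right)} = -9 + \left(- \frac{5}{4} + 5\right)^{2} = -9 + \left(\frac{15}{4}\right)^{2} = -9 + \frac{225}{16} = \frac{81}{16}$)
$x{\left(D \right)} = - D$ ($x{\left(D \right)} = 2 - \frac{D \left(2 + D\right)}{D} = 2 - \left(2 + D\right) = - D$)
$269 \cdot 432 + x{\left(E{\left(3,3 \right)} \right)} = 269 \cdot 432 - \frac{81}{16} = 116208 - \frac{81}{16} = \frac{1859247}{16}$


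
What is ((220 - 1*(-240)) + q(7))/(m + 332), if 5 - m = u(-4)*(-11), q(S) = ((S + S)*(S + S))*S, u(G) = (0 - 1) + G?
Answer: 916/141 ≈ 6.4965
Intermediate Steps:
u(G) = -1 + G
q(S) = 4*S³ (q(S) = ((2*S)*(2*S))*S = (4*S²)*S = 4*S³)
m = -50 (m = 5 - (-1 - 4)*(-11) = 5 - (-5)*(-11) = 5 - 1*55 = 5 - 55 = -50)
((220 - 1*(-240)) + q(7))/(m + 332) = ((220 - 1*(-240)) + 4*7³)/(-50 + 332) = ((220 + 240) + 4*343)/282 = (460 + 1372)*(1/282) = 1832*(1/282) = 916/141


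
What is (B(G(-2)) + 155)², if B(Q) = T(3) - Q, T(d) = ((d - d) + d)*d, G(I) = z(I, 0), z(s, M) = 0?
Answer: 26896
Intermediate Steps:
G(I) = 0
T(d) = d² (T(d) = (0 + d)*d = d*d = d²)
B(Q) = 9 - Q (B(Q) = 3² - Q = 9 - Q)
(B(G(-2)) + 155)² = ((9 - 1*0) + 155)² = ((9 + 0) + 155)² = (9 + 155)² = 164² = 26896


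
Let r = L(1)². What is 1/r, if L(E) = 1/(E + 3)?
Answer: 16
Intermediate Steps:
L(E) = 1/(3 + E)
r = 1/16 (r = (1/(3 + 1))² = (1/4)² = (¼)² = 1/16 ≈ 0.062500)
1/r = 1/(1/16) = 16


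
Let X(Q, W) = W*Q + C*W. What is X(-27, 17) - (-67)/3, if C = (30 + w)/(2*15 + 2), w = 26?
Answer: -4883/12 ≈ -406.92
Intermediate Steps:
C = 7/4 (C = (30 + 26)/(2*15 + 2) = 56/(30 + 2) = 56/32 = 56*(1/32) = 7/4 ≈ 1.7500)
X(Q, W) = 7*W/4 + Q*W (X(Q, W) = W*Q + 7*W/4 = Q*W + 7*W/4 = 7*W/4 + Q*W)
X(-27, 17) - (-67)/3 = (¼)*17*(7 + 4*(-27)) - (-67)/3 = (¼)*17*(7 - 108) - (-67)/3 = (¼)*17*(-101) - 1*(-67/3) = -1717/4 + 67/3 = -4883/12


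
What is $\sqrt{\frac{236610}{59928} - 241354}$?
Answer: $\frac{i \sqrt{49746107269}}{454} \approx 491.27 i$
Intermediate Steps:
$\sqrt{\frac{236610}{59928} - 241354} = \sqrt{236610 \cdot \frac{1}{59928} - 241354} = \sqrt{\frac{3585}{908} - 241354} = \sqrt{- \frac{219145847}{908}} = \frac{i \sqrt{49746107269}}{454}$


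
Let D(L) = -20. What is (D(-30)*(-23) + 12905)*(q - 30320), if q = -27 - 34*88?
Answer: -445575735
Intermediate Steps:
q = -3019 (q = -27 - 2992 = -3019)
(D(-30)*(-23) + 12905)*(q - 30320) = (-20*(-23) + 12905)*(-3019 - 30320) = (460 + 12905)*(-33339) = 13365*(-33339) = -445575735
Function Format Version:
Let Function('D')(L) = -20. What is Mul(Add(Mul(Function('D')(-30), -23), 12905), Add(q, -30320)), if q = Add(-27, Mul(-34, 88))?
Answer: -445575735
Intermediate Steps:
q = -3019 (q = Add(-27, -2992) = -3019)
Mul(Add(Mul(Function('D')(-30), -23), 12905), Add(q, -30320)) = Mul(Add(Mul(-20, -23), 12905), Add(-3019, -30320)) = Mul(Add(460, 12905), -33339) = Mul(13365, -33339) = -445575735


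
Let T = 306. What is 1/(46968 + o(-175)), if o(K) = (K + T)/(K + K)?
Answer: 350/16438669 ≈ 2.1291e-5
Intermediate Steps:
o(K) = (306 + K)/(2*K) (o(K) = (K + 306)/(K + K) = (306 + K)/((2*K)) = (306 + K)*(1/(2*K)) = (306 + K)/(2*K))
1/(46968 + o(-175)) = 1/(46968 + (1/2)*(306 - 175)/(-175)) = 1/(46968 + (1/2)*(-1/175)*131) = 1/(46968 - 131/350) = 1/(16438669/350) = 350/16438669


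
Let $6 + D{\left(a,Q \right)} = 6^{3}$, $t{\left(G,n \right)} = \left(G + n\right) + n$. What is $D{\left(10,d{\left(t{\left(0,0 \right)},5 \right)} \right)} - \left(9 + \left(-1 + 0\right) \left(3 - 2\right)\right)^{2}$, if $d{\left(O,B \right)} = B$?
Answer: $146$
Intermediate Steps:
$t{\left(G,n \right)} = G + 2 n$
$D{\left(a,Q \right)} = 210$ ($D{\left(a,Q \right)} = -6 + 6^{3} = -6 + 216 = 210$)
$D{\left(10,d{\left(t{\left(0,0 \right)},5 \right)} \right)} - \left(9 + \left(-1 + 0\right) \left(3 - 2\right)\right)^{2} = 210 - \left(9 + \left(-1 + 0\right) \left(3 - 2\right)\right)^{2} = 210 - \left(9 - 1\right)^{2} = 210 - 8^{2} = 210 - 64 = 146$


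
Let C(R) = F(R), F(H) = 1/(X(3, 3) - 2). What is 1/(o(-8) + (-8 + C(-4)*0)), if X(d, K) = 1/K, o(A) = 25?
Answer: 1/17 ≈ 0.058824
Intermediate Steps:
F(H) = -3/5 (F(H) = 1/(1/3 - 2) = 1/(-5/3) = -3/5)
C(R) = -3/5
1/(o(-8) + (-8 + C(-4)*0)) = 1/(25 + (-8 - 3/5*0)) = 1/(25 + (-8 + 0)) = 1/(25 - 8) = 1/17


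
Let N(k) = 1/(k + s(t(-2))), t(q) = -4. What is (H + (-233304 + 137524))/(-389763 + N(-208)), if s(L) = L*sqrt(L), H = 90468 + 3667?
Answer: 27780186671440/6582181781751841 + 13160*I/6582181781751841 ≈ 0.0042205 + 1.9993e-12*I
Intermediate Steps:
H = 94135
s(L) = L**(3/2)
N(k) = 1/(k - 8*I) (N(k) = 1/(k + (-4)**(3/2)) = 1/(k - 8*I))
(H + (-233304 + 137524))/(-389763 + N(-208)) = (94135 + (-233304 + 137524))/(-389763 + 1/(-208 - 8*I)) = (94135 - 95780)/(-389763 + (-208 + 8*I)/43328) = -1645/(-389763 + (-208 + 8*I)/43328)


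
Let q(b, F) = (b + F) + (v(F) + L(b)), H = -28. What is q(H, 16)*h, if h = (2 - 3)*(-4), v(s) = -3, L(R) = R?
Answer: -172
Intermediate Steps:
q(b, F) = -3 + F + 2*b (q(b, F) = (b + F) + (-3 + b) = (F + b) + (-3 + b) = -3 + F + 2*b)
h = 4 (h = -1*(-4) = 4)
q(H, 16)*h = (-3 + 16 + 2*(-28))*4 = (-3 + 16 - 56)*4 = -43*4 = -172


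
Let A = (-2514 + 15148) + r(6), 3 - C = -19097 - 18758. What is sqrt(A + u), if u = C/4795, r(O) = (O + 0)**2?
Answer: 2*sqrt(72872621465)/4795 ≈ 112.60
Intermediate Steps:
C = 37858 (C = 3 - (-19097 - 18758) = 3 - 1*(-37855) = 3 + 37855 = 37858)
r(O) = O**2
u = 37858/4795 ≈ 7.8953
A = 12670 (A = (-2514 + 15148) + 6**2 = 12634 + 36 = 12670)
sqrt(A + u) = sqrt(12670 + 37858/4795) = sqrt(60790508/4795) = 2*sqrt(72872621465)/4795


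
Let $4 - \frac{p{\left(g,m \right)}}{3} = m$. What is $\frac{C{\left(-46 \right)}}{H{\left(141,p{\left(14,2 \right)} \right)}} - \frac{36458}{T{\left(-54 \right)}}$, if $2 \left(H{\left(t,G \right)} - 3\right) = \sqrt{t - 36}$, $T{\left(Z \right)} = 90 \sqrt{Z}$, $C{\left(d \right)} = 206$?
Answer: $- \frac{824}{23} + \frac{412 \sqrt{105}}{69} + \frac{18229 i \sqrt{6}}{810} \approx 25.359 + 55.126 i$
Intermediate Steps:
$p{\left(g,m \right)} = 12 - 3 m$
$H{\left(t,G \right)} = 3 + \frac{\sqrt{-36 + t}}{2}$ ($H{\left(t,G \right)} = 3 + \frac{\sqrt{t - 36}}{2} = 3 + \frac{\sqrt{-36 + t}}{2}$)
$\frac{C{\left(-46 \right)}}{H{\left(141,p{\left(14,2 \right)} \right)}} - \frac{36458}{T{\left(-54 \right)}} = \frac{206}{3 + \frac{\sqrt{-36 + 141}}{2}} - \frac{36458}{90 \sqrt{-54}} = \frac{206}{3 + \frac{\sqrt{105}}{2}} - \frac{36458}{90 \cdot 3 i \sqrt{6}} = \frac{206}{3 + \frac{\sqrt{105}}{2}} - \frac{36458}{270 i \sqrt{6}} = \frac{206}{3 + \frac{\sqrt{105}}{2}} - 36458 \left(- \frac{i \sqrt{6}}{1620}\right) = \frac{206}{3 + \frac{\sqrt{105}}{2}} + \frac{18229 i \sqrt{6}}{810}$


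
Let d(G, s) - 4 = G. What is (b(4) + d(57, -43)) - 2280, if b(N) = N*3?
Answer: -2207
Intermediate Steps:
b(N) = 3*N
d(G, s) = 4 + G
(b(4) + d(57, -43)) - 2280 = (3*4 + (4 + 57)) - 2280 = (12 + 61) - 2280 = 73 - 2280 = -2207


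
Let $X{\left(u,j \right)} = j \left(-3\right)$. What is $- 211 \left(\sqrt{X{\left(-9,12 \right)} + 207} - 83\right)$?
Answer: $17513 - 633 \sqrt{19} \approx 14754.0$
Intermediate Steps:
$X{\left(u,j \right)} = - 3 j$
$- 211 \left(\sqrt{X{\left(-9,12 \right)} + 207} - 83\right) = - 211 \left(\sqrt{\left(-3\right) 12 + 207} - 83\right) = - 211 \left(\sqrt{-36 + 207} - 83\right) = - 211 \left(\sqrt{171} - 83\right) = - 211 \left(3 \sqrt{19} - 83\right) = - 211 \left(-83 + 3 \sqrt{19}\right) = 17513 - 633 \sqrt{19}$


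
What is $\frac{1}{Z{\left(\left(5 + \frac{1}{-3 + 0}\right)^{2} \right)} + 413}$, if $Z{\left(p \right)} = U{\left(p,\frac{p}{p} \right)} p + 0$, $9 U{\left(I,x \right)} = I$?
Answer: $\frac{729}{339493} \approx 0.0021473$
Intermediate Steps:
$U{\left(I,x \right)} = \frac{I}{9}$
$Z{\left(p \right)} = \frac{p^{2}}{9}$ ($Z{\left(p \right)} = \frac{p}{9} p + 0 = \frac{p^{2}}{9} + 0 = \frac{p^{2}}{9}$)
$\frac{1}{Z{\left(\left(5 + \frac{1}{-3 + 0}\right)^{2} \right)} + 413} = \frac{1}{\frac{\left(\left(5 + \frac{1}{-3 + 0}\right)^{2}\right)^{2}}{9} + 413} = \frac{1}{\frac{\left(\left(5 + \frac{1}{-3}\right)^{2}\right)^{2}}{9} + 413} = \frac{1}{\frac{\left(\left(5 - \frac{1}{3}\right)^{2}\right)^{2}}{9} + 413} = \frac{1}{\frac{\left(\left(\frac{14}{3}\right)^{2}\right)^{2}}{9} + 413} = \frac{1}{\frac{\left(\frac{196}{9}\right)^{2}}{9} + 413} = \frac{1}{\frac{1}{9} \cdot \frac{38416}{81} + 413} = \frac{1}{\frac{38416}{729} + 413} = \frac{1}{\frac{339493}{729}} = \frac{729}{339493}$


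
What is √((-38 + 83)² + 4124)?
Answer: √6149 ≈ 78.416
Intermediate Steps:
√((-38 + 83)² + 4124) = √(45² + 4124) = √(2025 + 4124) = √6149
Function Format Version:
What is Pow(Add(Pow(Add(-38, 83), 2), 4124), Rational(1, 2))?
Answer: Pow(6149, Rational(1, 2)) ≈ 78.416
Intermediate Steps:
Pow(Add(Pow(Add(-38, 83), 2), 4124), Rational(1, 2)) = Pow(Add(Pow(45, 2), 4124), Rational(1, 2)) = Pow(Add(2025, 4124), Rational(1, 2)) = Pow(6149, Rational(1, 2))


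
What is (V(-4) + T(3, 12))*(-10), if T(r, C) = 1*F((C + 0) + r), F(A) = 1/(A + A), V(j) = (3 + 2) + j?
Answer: -31/3 ≈ -10.333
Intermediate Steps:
V(j) = 5 + j
F(A) = 1/(2*A)
T(r, C) = 1/(2*(C + r)) (T(r, C) = 1*(1/(2*((C + 0) + r))) = 1*(1/(2*(C + r))) = 1/(2*(C + r)))
(V(-4) + T(3, 12))*(-10) = ((5 - 4) + 1/(2*(12 + 3)))*(-10) = (1 + (1/2)/15)*(-10) = (1 + (1/2)*(1/15))*(-10) = (1 + 1/30)*(-10) = (31/30)*(-10) = -31/3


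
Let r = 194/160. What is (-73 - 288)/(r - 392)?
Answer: 28880/31263 ≈ 0.92378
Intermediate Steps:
r = 97/80 (r = 194*(1/160) = 97/80 ≈ 1.2125)
(-73 - 288)/(r - 392) = (-73 - 288)/(97/80 - 392) = -361/(-31263/80) = -361*(-80/31263) = 28880/31263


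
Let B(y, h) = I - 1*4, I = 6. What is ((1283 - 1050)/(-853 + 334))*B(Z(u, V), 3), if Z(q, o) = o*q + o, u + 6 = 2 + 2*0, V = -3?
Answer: -466/519 ≈ -0.89788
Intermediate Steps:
u = -4 (u = -6 + (2 + 2*0) = -6 + (2 + 0) = -6 + 2 = -4)
Z(q, o) = o + o*q
B(y, h) = 2 (B(y, h) = 6 - 1*4 = 6 - 4 = 2)
((1283 - 1050)/(-853 + 334))*B(Z(u, V), 3) = ((1283 - 1050)/(-853 + 334))*2 = (233/(-519))*2 = (233*(-1/519))*2 = -233/519*2 = -466/519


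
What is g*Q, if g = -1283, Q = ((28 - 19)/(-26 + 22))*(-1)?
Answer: -11547/4 ≈ -2886.8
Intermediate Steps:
Q = 9/4 (Q = (9/(-4))*(-1) = (9*(-1/4))*(-1) = -9/4*(-1) = 9/4 ≈ 2.2500)
g*Q = -1283*9/4 = -11547/4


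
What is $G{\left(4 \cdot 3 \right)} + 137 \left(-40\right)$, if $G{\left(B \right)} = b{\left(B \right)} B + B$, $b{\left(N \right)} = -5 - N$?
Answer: $-5672$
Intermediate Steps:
$G{\left(B \right)} = B + B \left(-5 - B\right)$ ($G{\left(B \right)} = \left(-5 - B\right) B + B = B \left(-5 - B\right) + B = B + B \left(-5 - B\right)$)
$G{\left(4 \cdot 3 \right)} + 137 \left(-40\right) = - 4 \cdot 3 \left(4 + 4 \cdot 3\right) + 137 \left(-40\right) = \left(-1\right) 12 \left(4 + 12\right) - 5480 = \left(-1\right) 12 \cdot 16 - 5480 = -192 - 5480 = -5672$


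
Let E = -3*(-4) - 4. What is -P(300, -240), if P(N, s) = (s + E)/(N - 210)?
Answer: 116/45 ≈ 2.5778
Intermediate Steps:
E = 8 (E = 12 - 4 = 8)
P(N, s) = (8 + s)/(-210 + N) (P(N, s) = (s + 8)/(N - 210) = (8 + s)/(-210 + N))
-P(300, -240) = -(8 - 240)/(-210 + 300) = -(-232)/90 = -1*(-116/45) = 116/45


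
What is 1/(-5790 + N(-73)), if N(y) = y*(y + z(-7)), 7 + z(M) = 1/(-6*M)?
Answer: 42/2027 ≈ 0.020720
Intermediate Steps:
z(M) = -7 - 1/(6*M) (z(M) = -7 + 1/(-6*M) = -7 - 1/(6*M))
N(y) = y*(-293/42 + y) (N(y) = y*(y + (-7 - 1/6/(-7))) = y*(y + (-7 - 1/6*(-1/7))) = y*(y + (-7 + 1/42)) = y*(y - 293/42) = y*(-293/42 + y))
1/(-5790 + N(-73)) = 1/(-5790 + (1/42)*(-73)*(-293 + 42*(-73))) = 1/(-5790 + (1/42)*(-73)*(-293 - 3066)) = 1/(-5790 + (1/42)*(-73)*(-3359)) = 1/(-5790 + 245207/42) = 1/(2027/42) = 42/2027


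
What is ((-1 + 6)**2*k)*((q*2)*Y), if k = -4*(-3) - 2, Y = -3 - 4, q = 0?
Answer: 0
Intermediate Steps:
Y = -7
k = 10 (k = 12 - 2 = 10)
((-1 + 6)**2*k)*((q*2)*Y) = ((-1 + 6)**2*10)*((0*2)*(-7)) = (5**2*10)*(0*(-7)) = (25*10)*0 = 250*0 = 0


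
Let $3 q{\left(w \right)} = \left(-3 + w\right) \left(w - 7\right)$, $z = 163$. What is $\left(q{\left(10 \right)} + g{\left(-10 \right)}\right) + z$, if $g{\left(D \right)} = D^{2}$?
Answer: $270$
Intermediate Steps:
$q{\left(w \right)} = \frac{\left(-7 + w\right) \left(-3 + w\right)}{3}$ ($q{\left(w \right)} = \frac{\left(-3 + w\right) \left(w - 7\right)}{3} = \frac{\left(-3 + w\right) \left(-7 + w\right)}{3} = \frac{\left(-7 + w\right) \left(-3 + w\right)}{3}$)
$\left(q{\left(10 \right)} + g{\left(-10 \right)}\right) + z = \left(\left(7 - \frac{100}{3} + \frac{10^{2}}{3}\right) + \left(-10\right)^{2}\right) + 163 = \left(\left(7 - \frac{100}{3} + \frac{1}{3} \cdot 100\right) + 100\right) + 163 = \left(\left(7 - \frac{100}{3} + \frac{100}{3}\right) + 100\right) + 163 = \left(7 + 100\right) + 163 = 107 + 163 = 270$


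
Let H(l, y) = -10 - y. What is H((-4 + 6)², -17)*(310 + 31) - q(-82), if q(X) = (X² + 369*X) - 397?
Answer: 26318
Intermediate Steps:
q(X) = -397 + X² + 369*X
H((-4 + 6)², -17)*(310 + 31) - q(-82) = (-10 - 1*(-17))*(310 + 31) - (-397 + (-82)² + 369*(-82)) = (-10 + 17)*341 - (-397 + 6724 - 30258) = 7*341 - 1*(-23931) = 2387 + 23931 = 26318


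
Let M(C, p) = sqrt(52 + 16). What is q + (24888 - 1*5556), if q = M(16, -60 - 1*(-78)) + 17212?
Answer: 36544 + 2*sqrt(17) ≈ 36552.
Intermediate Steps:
M(C, p) = 2*sqrt(17) (M(C, p) = sqrt(68) = 2*sqrt(17))
q = 17212 + 2*sqrt(17) (q = 2*sqrt(17) + 17212 = 17212 + 2*sqrt(17) ≈ 17220.)
q + (24888 - 1*5556) = (17212 + 2*sqrt(17)) + (24888 - 1*5556) = (17212 + 2*sqrt(17)) + (24888 - 5556) = (17212 + 2*sqrt(17)) + 19332 = 36544 + 2*sqrt(17)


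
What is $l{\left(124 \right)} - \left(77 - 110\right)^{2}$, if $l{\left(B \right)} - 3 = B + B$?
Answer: $-838$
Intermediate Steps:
$l{\left(B \right)} = 3 + 2 B$ ($l{\left(B \right)} = 3 + \left(B + B\right) = 3 + 2 B$)
$l{\left(124 \right)} - \left(77 - 110\right)^{2} = \left(3 + 2 \cdot 124\right) - \left(77 - 110\right)^{2} = \left(3 + 248\right) - \left(-33\right)^{2} = 251 - 1089 = -838$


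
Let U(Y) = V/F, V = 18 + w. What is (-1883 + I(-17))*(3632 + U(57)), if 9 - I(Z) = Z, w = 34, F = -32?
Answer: -53932851/8 ≈ -6.7416e+6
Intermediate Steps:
I(Z) = 9 - Z
V = 52 (V = 18 + 34 = 52)
U(Y) = -13/8 (U(Y) = 52/(-32) = 52*(-1/32) = -13/8)
(-1883 + I(-17))*(3632 + U(57)) = (-1883 + (9 - 1*(-17)))*(3632 - 13/8) = (-1883 + (9 + 17))*(29043/8) = (-1883 + 26)*(29043/8) = -1857*29043/8 = -53932851/8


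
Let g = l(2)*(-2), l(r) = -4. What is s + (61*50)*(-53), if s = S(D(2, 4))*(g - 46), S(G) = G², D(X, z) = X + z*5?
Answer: -180042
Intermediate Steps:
D(X, z) = X + 5*z
g = 8 (g = -4*(-2) = 8)
s = -18392 (s = (2 + 5*4)²*(8 - 46) = (2 + 20)²*(-38) = 22²*(-38) = 484*(-38) = -18392)
s + (61*50)*(-53) = -18392 + (61*50)*(-53) = -18392 + 3050*(-53) = -18392 - 161650 = -180042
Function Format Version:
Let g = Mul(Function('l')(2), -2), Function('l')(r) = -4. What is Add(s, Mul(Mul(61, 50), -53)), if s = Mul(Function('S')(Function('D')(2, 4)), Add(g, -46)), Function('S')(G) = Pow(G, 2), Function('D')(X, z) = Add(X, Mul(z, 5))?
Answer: -180042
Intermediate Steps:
Function('D')(X, z) = Add(X, Mul(5, z))
g = 8 (g = Mul(-4, -2) = 8)
s = -18392 (s = Mul(Pow(Add(2, Mul(5, 4)), 2), Add(8, -46)) = Mul(Pow(Add(2, 20), 2), -38) = Mul(Pow(22, 2), -38) = Mul(484, -38) = -18392)
Add(s, Mul(Mul(61, 50), -53)) = Add(-18392, Mul(Mul(61, 50), -53)) = Add(-18392, Mul(3050, -53)) = Add(-18392, -161650) = -180042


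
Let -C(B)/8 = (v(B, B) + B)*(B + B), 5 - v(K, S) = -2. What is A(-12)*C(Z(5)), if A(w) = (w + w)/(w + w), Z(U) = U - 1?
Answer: -704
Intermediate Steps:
Z(U) = -1 + U
v(K, S) = 7 (v(K, S) = 5 - 1*(-2) = 5 + 2 = 7)
A(w) = 1 (A(w) = (2*w)/((2*w)) = (2*w)*(1/(2*w)) = 1)
C(B) = -16*B*(7 + B) (C(B) = -8*(7 + B)*(B + B) = -8*(7 + B)*2*B = -16*B*(7 + B))
A(-12)*C(Z(5)) = 1*(-16*(-1 + 5)*(7 + (-1 + 5))) = 1*(-16*4*(7 + 4)) = 1*(-16*4*11) = 1*(-704) = -704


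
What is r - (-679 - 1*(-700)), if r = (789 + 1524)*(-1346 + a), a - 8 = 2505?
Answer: 2699250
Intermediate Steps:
a = 2513 (a = 8 + 2505 = 2513)
r = 2699271 (r = (789 + 1524)*(-1346 + 2513) = 2313*1167 = 2699271)
r - (-679 - 1*(-700)) = 2699271 - (-679 - 1*(-700)) = 2699271 - (-679 + 700) = 2699271 - 1*21 = 2699271 - 21 = 2699250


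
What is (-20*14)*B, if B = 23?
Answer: -6440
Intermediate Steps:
(-20*14)*B = -20*14*23 = -280*23 = -6440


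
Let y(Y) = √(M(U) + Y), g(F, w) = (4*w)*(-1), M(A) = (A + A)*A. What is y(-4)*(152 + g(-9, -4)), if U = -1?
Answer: 168*I*√2 ≈ 237.59*I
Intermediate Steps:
M(A) = 2*A² (M(A) = (2*A)*A = 2*A²)
g(F, w) = -4*w
y(Y) = √(2 + Y) (y(Y) = √(2*(-1)² + Y) = √(2*1 + Y) = √(2 + Y))
y(-4)*(152 + g(-9, -4)) = √(2 - 4)*(152 - 4*(-4)) = √(-2)*(152 + 16) = (I*√2)*168 = 168*I*√2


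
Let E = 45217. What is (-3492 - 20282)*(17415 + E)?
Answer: -1489013168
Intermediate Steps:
(-3492 - 20282)*(17415 + E) = (-3492 - 20282)*(17415 + 45217) = -23774*62632 = -1489013168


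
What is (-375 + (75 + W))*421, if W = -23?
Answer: -135983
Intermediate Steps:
(-375 + (75 + W))*421 = (-375 + (75 - 23))*421 = (-375 + 52)*421 = -323*421 = -135983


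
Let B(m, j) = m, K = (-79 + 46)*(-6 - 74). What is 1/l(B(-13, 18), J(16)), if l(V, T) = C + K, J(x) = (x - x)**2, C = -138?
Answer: 1/2502 ≈ 0.00039968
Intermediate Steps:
K = 2640 (K = -33*(-80) = 2640)
J(x) = 0 (J(x) = 0**2 = 0)
l(V, T) = 2502 (l(V, T) = -138 + 2640 = 2502)
1/l(B(-13, 18), J(16)) = 1/2502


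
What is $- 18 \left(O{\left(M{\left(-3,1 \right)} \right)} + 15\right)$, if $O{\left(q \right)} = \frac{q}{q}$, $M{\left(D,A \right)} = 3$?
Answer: $-288$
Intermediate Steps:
$O{\left(q \right)} = 1$
$- 18 \left(O{\left(M{\left(-3,1 \right)} \right)} + 15\right) = - 18 \left(1 + 15\right) = \left(-18\right) 16 = -288$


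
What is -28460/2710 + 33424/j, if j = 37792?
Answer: -6156133/640102 ≈ -9.6174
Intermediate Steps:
-28460/2710 + 33424/j = -28460/2710 + 33424/37792 = -28460*1/2710 + 33424*(1/37792) = -2846/271 + 2089/2362 = -6156133/640102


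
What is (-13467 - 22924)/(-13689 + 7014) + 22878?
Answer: 152747041/6675 ≈ 22883.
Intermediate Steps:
(-13467 - 22924)/(-13689 + 7014) + 22878 = -36391/(-6675) + 22878 = -36391*(-1/6675) + 22878 = 36391/6675 + 22878 = 152747041/6675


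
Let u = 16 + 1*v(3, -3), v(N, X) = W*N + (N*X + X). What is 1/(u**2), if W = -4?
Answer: 1/64 ≈ 0.015625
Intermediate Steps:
v(N, X) = X - 4*N + N*X (v(N, X) = -4*N + (N*X + X) = -4*N + (X + N*X) = X - 4*N + N*X)
u = -8 (u = 16 + 1*(-3 - 4*3 + 3*(-3)) = 16 + 1*(-3 - 12 - 9) = 16 + 1*(-24) = 16 - 24 = -8)
1/(u**2) = 1/((-8)**2) = 1/64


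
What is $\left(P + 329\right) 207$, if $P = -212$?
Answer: $24219$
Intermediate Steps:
$\left(P + 329\right) 207 = \left(-212 + 329\right) 207 = 117 \cdot 207 = 24219$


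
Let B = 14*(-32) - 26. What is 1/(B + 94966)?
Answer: 1/94492 ≈ 1.0583e-5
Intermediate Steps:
B = -474 (B = -448 - 26 = -474)
1/(B + 94966) = 1/(-474 + 94966) = 1/94492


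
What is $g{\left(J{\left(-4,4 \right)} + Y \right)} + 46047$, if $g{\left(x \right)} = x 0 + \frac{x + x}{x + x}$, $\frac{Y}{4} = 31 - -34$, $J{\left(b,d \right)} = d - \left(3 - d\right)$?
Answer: $46048$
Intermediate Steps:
$J{\left(b,d \right)} = -3 + 2 d$ ($J{\left(b,d \right)} = d + \left(-3 + d\right) = -3 + 2 d$)
$Y = 260$ ($Y = 4 \left(31 - -34\right) = 4 \left(31 + 34\right) = 4 \cdot 65 = 260$)
$g{\left(x \right)} = 1$ ($g{\left(x \right)} = 0 + \frac{2 x}{2 x} = 0 + 2 x \frac{1}{2 x} = 0 + 1 = 1$)
$g{\left(J{\left(-4,4 \right)} + Y \right)} + 46047 = 1 + 46047 = 46048$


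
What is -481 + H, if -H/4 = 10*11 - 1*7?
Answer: -893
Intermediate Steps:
H = -412 (H = -4*(10*11 - 1*7) = -4*(110 - 7) = -4*103 = -412)
-481 + H = -481 - 412 = -893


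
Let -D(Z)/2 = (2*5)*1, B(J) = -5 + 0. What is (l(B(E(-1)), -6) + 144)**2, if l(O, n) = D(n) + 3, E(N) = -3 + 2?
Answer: 16129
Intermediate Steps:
E(N) = -1
B(J) = -5
D(Z) = -20 (D(Z) = -2*2*5 = -20)
l(O, n) = -17 (l(O, n) = -20 + 3 = -17)
(l(B(E(-1)), -6) + 144)**2 = (-17 + 144)**2 = 127**2 = 16129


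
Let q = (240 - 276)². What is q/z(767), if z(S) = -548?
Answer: -324/137 ≈ -2.3650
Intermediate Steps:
q = 1296 (q = (-36)² = 1296)
q/z(767) = 1296/(-548) = 1296*(-1/548) = -324/137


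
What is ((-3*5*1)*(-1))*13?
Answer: 195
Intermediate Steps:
((-3*5*1)*(-1))*13 = (-15*1*(-1))*13 = -15*(-1)*13 = 15*13 = 195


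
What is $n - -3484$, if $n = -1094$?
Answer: $2390$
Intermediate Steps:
$n - -3484 = -1094 - -3484 = -1094 + 3484 = 2390$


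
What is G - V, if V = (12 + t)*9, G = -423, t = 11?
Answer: -630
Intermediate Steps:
V = 207 (V = (12 + 11)*9 = 23*9 = 207)
G - V = -423 - 1*207 = -423 - 207 = -630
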